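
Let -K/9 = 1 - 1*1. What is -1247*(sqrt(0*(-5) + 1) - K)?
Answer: -1247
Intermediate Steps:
K = 0 (K = -9*(1 - 1*1) = -9*(1 - 1) = -9*0 = 0)
-1247*(sqrt(0*(-5) + 1) - K) = -1247*(sqrt(0*(-5) + 1) - 1*0) = -1247*(sqrt(0 + 1) + 0) = -1247*(sqrt(1) + 0) = -1247*(1 + 0) = -1247*1 = -1247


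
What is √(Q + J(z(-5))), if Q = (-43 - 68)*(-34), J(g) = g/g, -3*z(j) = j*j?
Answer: 5*√151 ≈ 61.441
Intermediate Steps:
z(j) = -j²/3 (z(j) = -j*j/3 = -j²/3)
J(g) = 1
Q = 3774 (Q = -111*(-34) = 3774)
√(Q + J(z(-5))) = √(3774 + 1) = √3775 = 5*√151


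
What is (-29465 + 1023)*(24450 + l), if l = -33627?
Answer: 261012234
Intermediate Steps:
(-29465 + 1023)*(24450 + l) = (-29465 + 1023)*(24450 - 33627) = -28442*(-9177) = 261012234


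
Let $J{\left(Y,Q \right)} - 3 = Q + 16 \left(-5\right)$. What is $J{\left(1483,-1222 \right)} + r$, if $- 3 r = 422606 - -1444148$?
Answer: $- \frac{1870651}{3} \approx -6.2355 \cdot 10^{5}$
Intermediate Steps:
$J{\left(Y,Q \right)} = -77 + Q$ ($J{\left(Y,Q \right)} = 3 + \left(Q + 16 \left(-5\right)\right) = 3 + \left(Q - 80\right) = 3 + \left(-80 + Q\right) = -77 + Q$)
$r = - \frac{1866754}{3}$ ($r = - \frac{422606 - -1444148}{3} = - \frac{422606 + 1444148}{3} = \left(- \frac{1}{3}\right) 1866754 = - \frac{1866754}{3} \approx -6.2225 \cdot 10^{5}$)
$J{\left(1483,-1222 \right)} + r = \left(-77 - 1222\right) - \frac{1866754}{3} = -1299 - \frac{1866754}{3} = - \frac{1870651}{3}$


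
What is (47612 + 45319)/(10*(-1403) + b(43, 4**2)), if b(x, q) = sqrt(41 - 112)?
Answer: -434607310/65613657 - 30977*I*sqrt(71)/65613657 ≈ -6.6237 - 0.0039781*I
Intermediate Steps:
b(x, q) = I*sqrt(71) (b(x, q) = sqrt(-71) = I*sqrt(71))
(47612 + 45319)/(10*(-1403) + b(43, 4**2)) = (47612 + 45319)/(10*(-1403) + I*sqrt(71)) = 92931/(-14030 + I*sqrt(71))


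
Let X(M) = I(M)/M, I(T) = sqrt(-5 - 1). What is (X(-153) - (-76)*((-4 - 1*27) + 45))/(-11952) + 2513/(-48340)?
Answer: -5091821/36109980 + I*sqrt(6)/1828656 ≈ -0.14101 + 1.3395e-6*I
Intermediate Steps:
I(T) = I*sqrt(6) (I(T) = sqrt(-6) = I*sqrt(6))
X(M) = I*sqrt(6)/M (X(M) = (I*sqrt(6))/M = I*sqrt(6)/M)
(X(-153) - (-76)*((-4 - 1*27) + 45))/(-11952) + 2513/(-48340) = (I*sqrt(6)/(-153) - (-76)*((-4 - 1*27) + 45))/(-11952) + 2513/(-48340) = (I*sqrt(6)*(-1/153) - (-76)*((-4 - 27) + 45))*(-1/11952) + 2513*(-1/48340) = (-I*sqrt(6)/153 - (-76)*(-31 + 45))*(-1/11952) - 2513/48340 = (-I*sqrt(6)/153 - (-76)*14)*(-1/11952) - 2513/48340 = (-I*sqrt(6)/153 - 1*(-1064))*(-1/11952) - 2513/48340 = (-I*sqrt(6)/153 + 1064)*(-1/11952) - 2513/48340 = (1064 - I*sqrt(6)/153)*(-1/11952) - 2513/48340 = (-133/1494 + I*sqrt(6)/1828656) - 2513/48340 = -5091821/36109980 + I*sqrt(6)/1828656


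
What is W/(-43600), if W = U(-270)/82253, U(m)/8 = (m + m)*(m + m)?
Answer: -5832/8965577 ≈ -0.00065049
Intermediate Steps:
U(m) = 32*m**2 (U(m) = 8*((m + m)*(m + m)) = 8*((2*m)*(2*m)) = 8*(4*m**2) = 32*m**2)
W = 2332800/82253 (W = (32*(-270)**2)/82253 = (32*72900)*(1/82253) = 2332800*(1/82253) = 2332800/82253 ≈ 28.361)
W/(-43600) = (2332800/82253)/(-43600) = (2332800/82253)*(-1/43600) = -5832/8965577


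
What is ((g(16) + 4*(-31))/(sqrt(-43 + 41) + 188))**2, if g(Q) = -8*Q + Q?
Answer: 55696/(188 + I*sqrt(2))**2 ≈ 1.5756 - 0.023705*I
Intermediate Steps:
g(Q) = -7*Q
((g(16) + 4*(-31))/(sqrt(-43 + 41) + 188))**2 = ((-7*16 + 4*(-31))/(sqrt(-43 + 41) + 188))**2 = ((-112 - 124)/(sqrt(-2) + 188))**2 = (-236/(I*sqrt(2) + 188))**2 = (-236/(188 + I*sqrt(2)))**2 = 55696/(188 + I*sqrt(2))**2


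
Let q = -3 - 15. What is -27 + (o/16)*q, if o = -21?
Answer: -27/8 ≈ -3.3750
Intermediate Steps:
q = -18
-27 + (o/16)*q = -27 - 21/16*(-18) = -27 + 189/8 = -27/8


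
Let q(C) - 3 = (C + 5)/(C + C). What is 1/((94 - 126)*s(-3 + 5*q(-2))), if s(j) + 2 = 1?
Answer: 1/32 ≈ 0.031250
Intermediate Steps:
q(C) = 3 + (5 + C)/(2*C) (q(C) = 3 + (C + 5)/(C + C) = 3 + (5 + C)/((2*C)) = 3 + (5 + C)*(1/(2*C)) = 3 + (5 + C)/(2*C))
s(j) = -1 (s(j) = -2 + 1 = -1)
1/((94 - 126)*s(-3 + 5*q(-2))) = 1/((94 - 126)*(-1)) = 1/(-32*(-1)) = 1/32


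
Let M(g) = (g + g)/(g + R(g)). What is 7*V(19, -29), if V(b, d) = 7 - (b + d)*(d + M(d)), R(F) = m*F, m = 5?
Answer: -5873/3 ≈ -1957.7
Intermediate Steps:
R(F) = 5*F
M(g) = ⅓ (M(g) = (g + g)/(g + 5*g) = (2*g)/((6*g)) = (2*g)*(1/(6*g)) = ⅓)
V(b, d) = 7 - (⅓ + d)*(b + d) (V(b, d) = 7 - (b + d)*(d + ⅓) = 7 - (b + d)*(⅓ + d) = 7 - (⅓ + d)*(b + d))
7*V(19, -29) = 7*(7 - 1*(-29)² - ⅓*19 - ⅓*(-29) - 1*19*(-29)) = 7*(7 - 1*841 - 19/3 + 29/3 + 551) = 7*(7 - 841 - 19/3 + 29/3 + 551) = 7*(-839/3) = -5873/3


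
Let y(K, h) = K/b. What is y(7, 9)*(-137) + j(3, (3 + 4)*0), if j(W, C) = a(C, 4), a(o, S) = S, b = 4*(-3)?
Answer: 1007/12 ≈ 83.917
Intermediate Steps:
b = -12
j(W, C) = 4
y(K, h) = -K/12 (y(K, h) = K/(-12) = K*(-1/12) = -K/12)
y(7, 9)*(-137) + j(3, (3 + 4)*0) = -1/12*7*(-137) + 4 = -7/12*(-137) + 4 = 959/12 + 4 = 1007/12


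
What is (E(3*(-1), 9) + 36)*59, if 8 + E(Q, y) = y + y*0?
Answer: 2183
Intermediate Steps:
E(Q, y) = -8 + y (E(Q, y) = -8 + (y + y*0) = -8 + (y + 0) = -8 + y)
(E(3*(-1), 9) + 36)*59 = ((-8 + 9) + 36)*59 = (1 + 36)*59 = 37*59 = 2183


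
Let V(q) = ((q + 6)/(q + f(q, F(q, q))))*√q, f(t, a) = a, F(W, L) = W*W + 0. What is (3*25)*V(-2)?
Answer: 150*I*√2 ≈ 212.13*I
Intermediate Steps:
F(W, L) = W² (F(W, L) = W² + 0 = W²)
V(q) = √q*(6 + q)/(q + q²) (V(q) = ((q + 6)/(q + q²))*√q = ((6 + q)/(q + q²))*√q = √q*(6 + q)/(q + q²))
(3*25)*V(-2) = (3*25)*((6 - 2)/(√(-2)*(1 - 2))) = 75*(-I*√2/2*4/(-1)) = 75*(-I*√2/2*(-1)*4) = 75*(2*I*√2) = 150*I*√2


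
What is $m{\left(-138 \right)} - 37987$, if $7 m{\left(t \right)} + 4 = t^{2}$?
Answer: $-35267$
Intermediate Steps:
$m{\left(t \right)} = - \frac{4}{7} + \frac{t^{2}}{7}$
$m{\left(-138 \right)} - 37987 = \left(- \frac{4}{7} + \frac{\left(-138\right)^{2}}{7}\right) - 37987 = \left(- \frac{4}{7} + \frac{1}{7} \cdot 19044\right) - 37987 = \left(- \frac{4}{7} + \frac{19044}{7}\right) - 37987 = 2720 - 37987 = -35267$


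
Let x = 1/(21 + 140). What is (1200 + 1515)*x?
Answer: 2715/161 ≈ 16.863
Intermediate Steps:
x = 1/161 ≈ 0.0062112
(1200 + 1515)*x = (1200 + 1515)*(1/161) = 2715*(1/161) = 2715/161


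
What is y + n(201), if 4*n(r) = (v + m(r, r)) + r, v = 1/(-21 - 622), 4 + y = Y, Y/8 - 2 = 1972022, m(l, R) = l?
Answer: 40576614021/2572 ≈ 1.5776e+7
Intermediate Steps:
Y = 15776192 (Y = 16 + 8*1972022 = 16 + 15776176 = 15776192)
y = 15776188 (y = -4 + 15776192 = 15776188)
v = -1/643 (v = 1/(-643) = -1/643 ≈ -0.0015552)
n(r) = -1/2572 + r/2 (n(r) = ((-1/643 + r) + r)/4 = (-1/643 + 2*r)/4 = -1/2572 + r/2)
y + n(201) = 15776188 + (-1/2572 + (½)*201) = 15776188 + (-1/2572 + 201/2) = 15776188 + 258485/2572 = 40576614021/2572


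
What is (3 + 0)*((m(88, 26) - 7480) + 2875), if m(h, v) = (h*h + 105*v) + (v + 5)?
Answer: 17700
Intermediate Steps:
m(h, v) = 5 + h² + 106*v (m(h, v) = (h² + 105*v) + (5 + v) = 5 + h² + 106*v)
(3 + 0)*((m(88, 26) - 7480) + 2875) = (3 + 0)*(((5 + 88² + 106*26) - 7480) + 2875) = 3*(((5 + 7744 + 2756) - 7480) + 2875) = 3*((10505 - 7480) + 2875) = 3*(3025 + 2875) = 3*5900 = 17700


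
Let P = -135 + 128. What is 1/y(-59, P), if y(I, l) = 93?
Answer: 1/93 ≈ 0.010753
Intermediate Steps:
P = -7
1/y(-59, P) = 1/93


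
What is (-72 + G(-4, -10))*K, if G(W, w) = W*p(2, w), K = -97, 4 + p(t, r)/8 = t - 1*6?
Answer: -17848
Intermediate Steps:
p(t, r) = -80 + 8*t (p(t, r) = -32 + 8*(t - 1*6) = -32 + 8*(t - 6) = -32 + 8*(-6 + t) = -32 + (-48 + 8*t) = -80 + 8*t)
G(W, w) = -64*W (G(W, w) = W*(-80 + 8*2) = W*(-80 + 16) = W*(-64) = -64*W)
(-72 + G(-4, -10))*K = (-72 - 64*(-4))*(-97) = (-72 + 256)*(-97) = 184*(-97) = -17848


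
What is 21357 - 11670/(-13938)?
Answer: 49614256/2323 ≈ 21358.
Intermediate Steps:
21357 - 11670/(-13938) = 21357 - 11670*(-1/13938) = 21357 + 1945/2323 = 49614256/2323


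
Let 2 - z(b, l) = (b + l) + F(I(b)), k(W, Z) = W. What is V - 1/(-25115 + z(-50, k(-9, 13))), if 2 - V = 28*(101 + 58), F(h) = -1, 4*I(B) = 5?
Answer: -111485849/25053 ≈ -4450.0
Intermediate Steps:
I(B) = 5/4 (I(B) = (¼)*5 = 5/4)
z(b, l) = 3 - b - l (z(b, l) = 2 - ((b + l) - 1) = 2 - (-1 + b + l) = 2 + (1 - b - l) = 3 - b - l)
V = -4450 (V = 2 - 28*(101 + 58) = 2 - 28*159 = 2 - 1*4452 = 2 - 4452 = -4450)
V - 1/(-25115 + z(-50, k(-9, 13))) = -4450 - 1/(-25115 + (3 - 1*(-50) - 1*(-9))) = -4450 - 1/(-25115 + (3 + 50 + 9)) = -4450 - 1/(-25115 + 62) = -4450 - 1/(-25053) = -4450 - 1*(-1/25053) = -4450 + 1/25053 = -111485849/25053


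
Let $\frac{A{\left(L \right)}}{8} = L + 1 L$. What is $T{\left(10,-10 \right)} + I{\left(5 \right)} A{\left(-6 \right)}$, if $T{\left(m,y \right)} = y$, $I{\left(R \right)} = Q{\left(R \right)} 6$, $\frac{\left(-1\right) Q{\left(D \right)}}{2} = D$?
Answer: $5750$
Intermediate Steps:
$A{\left(L \right)} = 16 L$ ($A{\left(L \right)} = 8 \left(L + 1 L\right) = 8 \left(L + L\right) = 8 \cdot 2 L = 16 L$)
$Q{\left(D \right)} = - 2 D$
$I{\left(R \right)} = - 12 R$ ($I{\left(R \right)} = - 2 R 6 = - 12 R$)
$T{\left(10,-10 \right)} + I{\left(5 \right)} A{\left(-6 \right)} = -10 + \left(-12\right) 5 \cdot 16 \left(-6\right) = -10 - -5760 = -10 + 5760 = 5750$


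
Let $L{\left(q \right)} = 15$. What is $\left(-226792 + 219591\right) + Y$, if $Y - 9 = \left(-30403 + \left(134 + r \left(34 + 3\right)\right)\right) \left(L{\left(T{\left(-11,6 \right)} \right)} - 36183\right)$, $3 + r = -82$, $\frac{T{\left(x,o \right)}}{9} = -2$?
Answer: $1208510360$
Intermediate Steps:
$T{\left(x,o \right)} = -18$ ($T{\left(x,o \right)} = 9 \left(-2\right) = -18$)
$r = -85$ ($r = -3 - 82 = -85$)
$Y = 1208517561$ ($Y = 9 + \left(-30403 + \left(134 - 85 \left(34 + 3\right)\right)\right) \left(15 - 36183\right) = 9 + \left(-30403 + \left(134 - 3145\right)\right) \left(-36168\right) = 9 + \left(-30403 - 3011\right) \left(-36168\right) = 9 - -1208517552 = 9 + 1208517552 = 1208517561$)
$\left(-226792 + 219591\right) + Y = \left(-226792 + 219591\right) + 1208517561 = -7201 + 1208517561 = 1208510360$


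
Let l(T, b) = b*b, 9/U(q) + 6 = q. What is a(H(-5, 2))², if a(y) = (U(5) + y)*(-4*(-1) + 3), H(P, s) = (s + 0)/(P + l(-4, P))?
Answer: 388129/100 ≈ 3881.3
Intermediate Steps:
U(q) = 9/(-6 + q)
l(T, b) = b²
H(P, s) = s/(P + P²) (H(P, s) = (s + 0)/(P + P²) = s/(P + P²))
a(y) = -63 + 7*y (a(y) = (9/(-6 + 5) + y)*(-4*(-1) + 3) = (9/(-1) + y)*(4 + 3) = (9*(-1) + y)*7 = (-9 + y)*7 = -63 + 7*y)
a(H(-5, 2))² = (-63 + 7*(2/(-5*(1 - 5))))² = (-63 + 7*(2*(-⅕)/(-4)))² = (-63 + 7*(2*(-⅕)*(-¼)))² = (-63 + 7*(⅒))² = (-63 + 7/10)² = (-623/10)² = 388129/100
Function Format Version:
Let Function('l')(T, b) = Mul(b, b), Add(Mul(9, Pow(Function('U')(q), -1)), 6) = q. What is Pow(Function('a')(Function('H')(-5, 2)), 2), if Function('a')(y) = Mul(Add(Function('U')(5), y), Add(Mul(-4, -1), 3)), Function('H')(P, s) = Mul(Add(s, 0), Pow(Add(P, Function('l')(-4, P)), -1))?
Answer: Rational(388129, 100) ≈ 3881.3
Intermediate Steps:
Function('U')(q) = Mul(9, Pow(Add(-6, q), -1))
Function('l')(T, b) = Pow(b, 2)
Function('H')(P, s) = Mul(s, Pow(Add(P, Pow(P, 2)), -1)) (Function('H')(P, s) = Mul(Add(s, 0), Pow(Add(P, Pow(P, 2)), -1)) = Mul(s, Pow(Add(P, Pow(P, 2)), -1)))
Function('a')(y) = Add(-63, Mul(7, y)) (Function('a')(y) = Mul(Add(Mul(9, Pow(Add(-6, 5), -1)), y), Add(Mul(-4, -1), 3)) = Mul(Add(Mul(9, Pow(-1, -1)), y), Add(4, 3)) = Mul(Add(Mul(9, -1), y), 7) = Mul(Add(-9, y), 7) = Add(-63, Mul(7, y)))
Pow(Function('a')(Function('H')(-5, 2)), 2) = Pow(Add(-63, Mul(7, Mul(2, Pow(-5, -1), Pow(Add(1, -5), -1)))), 2) = Pow(Add(-63, Mul(7, Mul(2, Rational(-1, 5), Pow(-4, -1)))), 2) = Pow(Add(-63, Mul(7, Mul(2, Rational(-1, 5), Rational(-1, 4)))), 2) = Pow(Add(-63, Mul(7, Rational(1, 10))), 2) = Pow(Add(-63, Rational(7, 10)), 2) = Pow(Rational(-623, 10), 2) = Rational(388129, 100)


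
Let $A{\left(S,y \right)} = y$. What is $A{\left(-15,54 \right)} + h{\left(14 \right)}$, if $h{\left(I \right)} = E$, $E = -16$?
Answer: $38$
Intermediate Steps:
$h{\left(I \right)} = -16$
$A{\left(-15,54 \right)} + h{\left(14 \right)} = 54 - 16 = 38$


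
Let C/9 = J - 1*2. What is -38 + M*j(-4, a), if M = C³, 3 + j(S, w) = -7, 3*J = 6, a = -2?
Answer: -38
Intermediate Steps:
J = 2 (J = (⅓)*6 = 2)
j(S, w) = -10 (j(S, w) = -3 - 7 = -10)
C = 0 (C = 9*(2 - 1*2) = 9*(2 - 2) = 9*0 = 0)
M = 0 (M = 0³ = 0)
-38 + M*j(-4, a) = -38 + 0*(-10) = -38 + 0 = -38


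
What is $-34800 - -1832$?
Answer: $-32968$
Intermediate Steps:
$-34800 - -1832 = -34800 + 1832 = -32968$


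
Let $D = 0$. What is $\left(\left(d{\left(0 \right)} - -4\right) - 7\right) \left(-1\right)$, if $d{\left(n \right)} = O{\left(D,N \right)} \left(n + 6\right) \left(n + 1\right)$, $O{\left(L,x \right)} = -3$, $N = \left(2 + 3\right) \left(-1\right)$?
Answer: $21$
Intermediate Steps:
$N = -5$ ($N = 5 \left(-1\right) = -5$)
$d{\left(n \right)} = - 3 \left(1 + n\right) \left(6 + n\right)$ ($d{\left(n \right)} = - 3 \left(n + 6\right) \left(n + 1\right) = - 3 \left(6 + n\right) \left(1 + n\right) = - 3 \left(1 + n\right) \left(6 + n\right)$)
$\left(\left(d{\left(0 \right)} - -4\right) - 7\right) \left(-1\right) = \left(\left(\left(-18 - 0 - 3 \cdot 0^{2}\right) - -4\right) - 7\right) \left(-1\right) = \left(\left(\left(-18 + 0 - 0\right) + 4\right) - 7\right) \left(-1\right) = \left(\left(\left(-18 + 0 + 0\right) + 4\right) - 7\right) \left(-1\right) = \left(\left(-18 + 4\right) - 7\right) \left(-1\right) = \left(-14 - 7\right) \left(-1\right) = \left(-21\right) \left(-1\right) = 21$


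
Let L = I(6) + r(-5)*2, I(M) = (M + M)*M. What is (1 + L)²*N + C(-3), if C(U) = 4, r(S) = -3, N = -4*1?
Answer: -17952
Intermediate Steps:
N = -4
I(M) = 2*M² (I(M) = (2*M)*M = 2*M²)
L = 66 (L = 2*6² - 3*2 = 2*36 - 6 = 72 - 6 = 66)
(1 + L)²*N + C(-3) = (1 + 66)²*(-4) + 4 = 67²*(-4) + 4 = 4489*(-4) + 4 = -17956 + 4 = -17952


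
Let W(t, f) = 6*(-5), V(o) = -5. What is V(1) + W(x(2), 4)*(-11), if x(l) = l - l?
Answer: 325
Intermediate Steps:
x(l) = 0
W(t, f) = -30
V(1) + W(x(2), 4)*(-11) = -5 - 30*(-11) = -5 + 330 = 325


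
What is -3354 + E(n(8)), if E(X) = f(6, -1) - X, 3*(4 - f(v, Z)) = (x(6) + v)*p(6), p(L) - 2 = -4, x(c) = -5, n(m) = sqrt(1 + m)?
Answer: -10057/3 ≈ -3352.3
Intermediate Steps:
p(L) = -2 (p(L) = 2 - 4 = -2)
f(v, Z) = 2/3 + 2*v/3 (f(v, Z) = 4 - (-5 + v)*(-2)/3 = 4 - (10 - 2*v)/3 = 4 + (-10/3 + 2*v/3) = 2/3 + 2*v/3)
E(X) = 14/3 - X (E(X) = (2/3 + (2/3)*6) - X = (2/3 + 4) - X = 14/3 - X)
-3354 + E(n(8)) = -3354 + (14/3 - sqrt(1 + 8)) = -3354 + (14/3 - sqrt(9)) = -3354 + (14/3 - 1*3) = -3354 + (14/3 - 3) = -3354 + 5/3 = -10057/3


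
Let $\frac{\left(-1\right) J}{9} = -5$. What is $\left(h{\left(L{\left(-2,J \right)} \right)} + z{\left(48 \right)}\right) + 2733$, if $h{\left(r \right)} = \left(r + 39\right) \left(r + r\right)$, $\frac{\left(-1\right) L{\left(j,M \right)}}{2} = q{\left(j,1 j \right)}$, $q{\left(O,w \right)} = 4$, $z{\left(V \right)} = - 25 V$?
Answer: $1037$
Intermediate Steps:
$J = 45$ ($J = \left(-9\right) \left(-5\right) = 45$)
$L{\left(j,M \right)} = -8$ ($L{\left(j,M \right)} = \left(-2\right) 4 = -8$)
$h{\left(r \right)} = 2 r \left(39 + r\right)$ ($h{\left(r \right)} = \left(39 + r\right) 2 r = 2 r \left(39 + r\right)$)
$\left(h{\left(L{\left(-2,J \right)} \right)} + z{\left(48 \right)}\right) + 2733 = \left(2 \left(-8\right) \left(39 - 8\right) - 1200\right) + 2733 = \left(2 \left(-8\right) 31 - 1200\right) + 2733 = \left(-496 - 1200\right) + 2733 = -1696 + 2733 = 1037$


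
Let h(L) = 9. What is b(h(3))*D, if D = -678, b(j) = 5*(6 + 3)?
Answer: -30510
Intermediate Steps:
b(j) = 45 (b(j) = 5*9 = 45)
b(h(3))*D = 45*(-678) = -30510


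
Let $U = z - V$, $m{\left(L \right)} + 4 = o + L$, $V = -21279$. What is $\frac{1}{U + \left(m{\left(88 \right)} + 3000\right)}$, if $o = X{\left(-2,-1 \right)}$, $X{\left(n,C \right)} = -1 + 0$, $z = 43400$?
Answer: $\frac{1}{67762} \approx 1.4758 \cdot 10^{-5}$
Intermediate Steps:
$X{\left(n,C \right)} = -1$
$o = -1$
$m{\left(L \right)} = -5 + L$ ($m{\left(L \right)} = -4 + \left(-1 + L\right) = -5 + L$)
$U = 64679$ ($U = 43400 - -21279 = 43400 + 21279 = 64679$)
$\frac{1}{U + \left(m{\left(88 \right)} + 3000\right)} = \frac{1}{64679 + \left(\left(-5 + 88\right) + 3000\right)} = \frac{1}{64679 + \left(83 + 3000\right)} = \frac{1}{64679 + 3083} = \frac{1}{67762}$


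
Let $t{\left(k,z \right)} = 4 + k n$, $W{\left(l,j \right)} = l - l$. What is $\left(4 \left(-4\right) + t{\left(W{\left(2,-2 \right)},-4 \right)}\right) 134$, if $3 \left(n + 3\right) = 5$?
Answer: $-1608$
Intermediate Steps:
$n = - \frac{4}{3}$ ($n = -3 + \frac{1}{3} \cdot 5 = -3 + \frac{5}{3} = - \frac{4}{3} \approx -1.3333$)
$W{\left(l,j \right)} = 0$
$t{\left(k,z \right)} = 4 - \frac{4 k}{3}$ ($t{\left(k,z \right)} = 4 + k \left(- \frac{4}{3}\right) = 4 - \frac{4 k}{3}$)
$\left(4 \left(-4\right) + t{\left(W{\left(2,-2 \right)},-4 \right)}\right) 134 = \left(4 \left(-4\right) + \left(4 - 0\right)\right) 134 = \left(-16 + \left(4 + 0\right)\right) 134 = \left(-16 + 4\right) 134 = \left(-12\right) 134 = -1608$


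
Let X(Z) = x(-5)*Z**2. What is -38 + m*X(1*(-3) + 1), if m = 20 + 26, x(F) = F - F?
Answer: -38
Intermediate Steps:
x(F) = 0
X(Z) = 0 (X(Z) = 0*Z**2 = 0)
m = 46
-38 + m*X(1*(-3) + 1) = -38 + 46*0 = -38 + 0 = -38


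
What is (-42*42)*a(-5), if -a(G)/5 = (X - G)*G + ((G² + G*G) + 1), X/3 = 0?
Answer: 229320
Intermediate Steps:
X = 0 (X = 3*0 = 0)
a(G) = -5 - 5*G² (a(G) = -5*((0 - G)*G + ((G² + G*G) + 1)) = -5*((-G)*G + ((G² + G²) + 1)) = -5*(-G² + (2*G² + 1)) = -5*(-G² + (1 + 2*G²)) = -5*(1 + G²) = -5 - 5*G²)
(-42*42)*a(-5) = (-42*42)*(-5 - 5*(-5)²) = -1764*(-5 - 5*25) = -1764*(-5 - 125) = -1764*(-130) = 229320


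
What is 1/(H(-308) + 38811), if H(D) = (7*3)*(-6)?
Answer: 1/38685 ≈ 2.5850e-5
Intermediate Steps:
H(D) = -126 (H(D) = 21*(-6) = -126)
1/(H(-308) + 38811) = 1/(-126 + 38811) = 1/38685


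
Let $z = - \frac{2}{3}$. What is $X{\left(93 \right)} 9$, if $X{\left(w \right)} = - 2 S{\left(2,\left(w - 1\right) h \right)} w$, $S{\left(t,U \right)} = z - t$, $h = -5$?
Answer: $4464$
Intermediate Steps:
$z = - \frac{2}{3}$ ($z = \left(-2\right) \frac{1}{3} = - \frac{2}{3} \approx -0.66667$)
$S{\left(t,U \right)} = - \frac{2}{3} - t$
$X{\left(w \right)} = \frac{16 w}{3}$ ($X{\left(w \right)} = - 2 \left(- \frac{2}{3} - 2\right) w = \left(-2\right) \left(- \frac{8}{3}\right) w = \frac{16 w}{3}$)
$X{\left(93 \right)} 9 = \frac{16}{3} \cdot 93 \cdot 9 = 496 \cdot 9 = 4464$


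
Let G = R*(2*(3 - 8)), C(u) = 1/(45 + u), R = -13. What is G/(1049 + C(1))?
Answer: 1196/9651 ≈ 0.12392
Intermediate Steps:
G = 130 (G = -26*(3 - 8) = -26*(-5) = -13*(-10) = 130)
G/(1049 + C(1)) = 130/(1049 + 1/(45 + 1)) = 130/(1049 + 1/46) = 130/(48255/46) = 130*(46/48255) = 1196/9651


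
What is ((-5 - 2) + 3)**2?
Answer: 16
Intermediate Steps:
((-5 - 2) + 3)**2 = (-7 + 3)**2 = (-4)**2 = 16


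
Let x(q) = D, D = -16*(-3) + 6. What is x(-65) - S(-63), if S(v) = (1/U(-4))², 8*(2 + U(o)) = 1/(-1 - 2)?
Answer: 129078/2401 ≈ 53.760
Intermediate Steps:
U(o) = -49/24 (U(o) = -2 + 1/(8*(-1 - 2)) = -2 + (⅛)/(-3) = -2 + (⅛)*(-⅓) = -2 - 1/24 = -49/24)
S(v) = 576/2401 (S(v) = (1/(-49/24))² = (-24/49)² = 576/2401)
D = 54 (D = -4*(-12) + 6 = 48 + 6 = 54)
x(q) = 54
x(-65) - S(-63) = 54 - 1*576/2401 = 54 - 576/2401 = 129078/2401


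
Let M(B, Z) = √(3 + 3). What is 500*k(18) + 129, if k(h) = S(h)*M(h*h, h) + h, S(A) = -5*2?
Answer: 9129 - 5000*√6 ≈ -3118.4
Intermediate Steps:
M(B, Z) = √6
S(A) = -10
k(h) = h - 10*√6 (k(h) = -10*√6 + h = h - 10*√6)
500*k(18) + 129 = 500*(18 - 10*√6) + 129 = (9000 - 5000*√6) + 129 = 9129 - 5000*√6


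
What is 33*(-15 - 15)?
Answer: -990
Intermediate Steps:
33*(-15 - 15) = 33*(-30) = -990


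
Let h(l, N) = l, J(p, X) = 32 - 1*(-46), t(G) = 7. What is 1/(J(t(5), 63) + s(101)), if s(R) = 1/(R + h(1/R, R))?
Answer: 10202/795857 ≈ 0.012819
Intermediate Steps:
J(p, X) = 78 (J(p, X) = 32 + 46 = 78)
s(R) = 1/(R + 1/R)
1/(J(t(5), 63) + s(101)) = 1/(78 + 101/(1 + 101**2)) = 1/(78 + 101/(1 + 10201)) = 1/(78 + 101/10202) = 1/(795857/10202) = 10202/795857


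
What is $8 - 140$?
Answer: $-132$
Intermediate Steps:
$8 - 140 = -132$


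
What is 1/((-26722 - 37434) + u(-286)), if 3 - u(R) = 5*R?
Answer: -1/62723 ≈ -1.5943e-5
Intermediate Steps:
u(R) = 3 - 5*R
1/((-26722 - 37434) + u(-286)) = 1/((-26722 - 37434) + (3 - 5*(-286))) = 1/(-64156 + (3 + 1430)) = 1/(-64156 + 1433) = 1/(-62723) = -1/62723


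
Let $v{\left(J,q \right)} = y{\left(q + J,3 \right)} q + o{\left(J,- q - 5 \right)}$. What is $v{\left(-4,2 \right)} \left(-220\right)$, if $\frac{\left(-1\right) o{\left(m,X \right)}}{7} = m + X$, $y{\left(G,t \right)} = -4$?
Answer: $-15180$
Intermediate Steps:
$o{\left(m,X \right)} = - 7 X - 7 m$ ($o{\left(m,X \right)} = - 7 \left(m + X\right) = - 7 \left(X + m\right) = - 7 X - 7 m$)
$v{\left(J,q \right)} = 35 - 7 J + 3 q$ ($v{\left(J,q \right)} = - 4 q - \left(7 J + 7 \left(- q - 5\right)\right) = - 4 q - \left(7 J + 7 \left(-5 - q\right)\right) = - 4 q - \left(-35 - 7 q + 7 J\right) = - 4 q + \left(35 - 7 J + 7 q\right) = 35 - 7 J + 3 q$)
$v{\left(-4,2 \right)} \left(-220\right) = \left(35 - -28 + 3 \cdot 2\right) \left(-220\right) = \left(35 + 28 + 6\right) \left(-220\right) = 69 \left(-220\right) = -15180$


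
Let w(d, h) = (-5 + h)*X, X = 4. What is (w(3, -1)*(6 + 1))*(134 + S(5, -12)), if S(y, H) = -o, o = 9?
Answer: -21000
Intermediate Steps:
S(y, H) = -9 (S(y, H) = -1*9 = -9)
w(d, h) = -20 + 4*h (w(d, h) = (-5 + h)*4 = -20 + 4*h)
(w(3, -1)*(6 + 1))*(134 + S(5, -12)) = ((-20 + 4*(-1))*(6 + 1))*(134 - 9) = ((-20 - 4)*7)*125 = -24*7*125 = -168*125 = -21000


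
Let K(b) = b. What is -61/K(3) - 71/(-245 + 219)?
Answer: -1373/78 ≈ -17.603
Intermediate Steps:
-61/K(3) - 71/(-245 + 219) = -61/3 - 71/(-245 + 219) = -61*1/3 - 71/(-26) = -61/3 - 71*(-1/26) = -61/3 + 71/26 = -1373/78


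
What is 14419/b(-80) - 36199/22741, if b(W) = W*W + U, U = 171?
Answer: 90038850/149431111 ≈ 0.60254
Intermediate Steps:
b(W) = 171 + W² (b(W) = W*W + 171 = W² + 171 = 171 + W²)
14419/b(-80) - 36199/22741 = 14419/(171 + (-80)²) - 36199/22741 = 14419/(171 + 6400) - 36199*1/22741 = 14419/6571 - 36199/22741 = 90038850/149431111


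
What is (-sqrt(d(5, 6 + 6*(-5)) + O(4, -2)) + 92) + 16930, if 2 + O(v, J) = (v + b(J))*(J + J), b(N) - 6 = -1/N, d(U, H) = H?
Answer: 17022 - 2*I*sqrt(17) ≈ 17022.0 - 8.2462*I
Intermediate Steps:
b(N) = 6 - 1/N
O(v, J) = -2 + 2*J*(6 + v - 1/J) (O(v, J) = -2 + (v + (6 - 1/J))*(J + J) = -2 + (6 + v - 1/J)*(2*J) = -2 + 2*J*(6 + v - 1/J))
(-sqrt(d(5, 6 + 6*(-5)) + O(4, -2)) + 92) + 16930 = (-sqrt((6 + 6*(-5)) + (-4 + 12*(-2) + 2*(-2)*4)) + 92) + 16930 = (-sqrt((6 - 30) + (-4 - 24 - 16)) + 92) + 16930 = (-sqrt(-24 - 44) + 92) + 16930 = (-sqrt(-68) + 92) + 16930 = (-2*I*sqrt(17) + 92) + 16930 = (92 - 2*I*sqrt(17)) + 16930 = 17022 - 2*I*sqrt(17)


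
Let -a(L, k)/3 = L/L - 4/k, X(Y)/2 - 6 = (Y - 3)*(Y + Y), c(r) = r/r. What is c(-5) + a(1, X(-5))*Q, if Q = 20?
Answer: -2477/43 ≈ -57.605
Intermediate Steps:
c(r) = 1
X(Y) = 12 + 4*Y*(-3 + Y) (X(Y) = 12 + 2*((Y - 3)*(Y + Y)) = 12 + 2*((-3 + Y)*(2*Y)) = 12 + 2*(2*Y*(-3 + Y)) = 12 + 4*Y*(-3 + Y))
a(L, k) = -3 + 12/k (a(L, k) = -3*(L/L - 4/k) = -3*(1 - 4/k) = -3 + 12/k)
c(-5) + a(1, X(-5))*Q = 1 + (-3 + 12/(12 - 12*(-5) + 4*(-5)**2))*20 = 1 + (-3 + 12/(12 + 60 + 4*25))*20 = 1 + (-3 + 12/(12 + 60 + 100))*20 = 1 + (-3 + 12/172)*20 = 1 + (-3 + 12*(1/172))*20 = 1 + (-3 + 3/43)*20 = 1 - 126/43*20 = 1 - 2520/43 = -2477/43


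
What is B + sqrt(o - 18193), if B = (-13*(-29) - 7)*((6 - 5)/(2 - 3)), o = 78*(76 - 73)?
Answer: -370 + I*sqrt(17959) ≈ -370.0 + 134.01*I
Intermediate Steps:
o = 234 (o = 78*3 = 234)
B = -370 (B = (377 - 7)*(1/(-1)) = 370*(1*(-1)) = 370*(-1) = -370)
B + sqrt(o - 18193) = -370 + sqrt(234 - 18193) = -370 + sqrt(-17959) = -370 + I*sqrt(17959)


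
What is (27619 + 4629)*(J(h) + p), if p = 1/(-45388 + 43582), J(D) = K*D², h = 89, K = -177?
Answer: -40826656543172/903 ≈ -4.5212e+10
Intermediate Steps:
J(D) = -177*D²
p = -1/1806 (p = 1/(-1806) = -1/1806 ≈ -0.00055371)
(27619 + 4629)*(J(h) + p) = (27619 + 4629)*(-177*89² - 1/1806) = 32248*(-177*7921 - 1/1806) = 32248*(-1402017 - 1/1806) = 32248*(-2532042703/1806) = -40826656543172/903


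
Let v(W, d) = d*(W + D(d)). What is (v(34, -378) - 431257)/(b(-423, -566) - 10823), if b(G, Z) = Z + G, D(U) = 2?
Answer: 444865/11812 ≈ 37.662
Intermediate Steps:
b(G, Z) = G + Z
v(W, d) = d*(2 + W) (v(W, d) = d*(W + 2) = d*(2 + W))
(v(34, -378) - 431257)/(b(-423, -566) - 10823) = (-378*(2 + 34) - 431257)/((-423 - 566) - 10823) = (-378*36 - 431257)/(-989 - 10823) = (-13608 - 431257)/(-11812) = -444865*(-1/11812) = 444865/11812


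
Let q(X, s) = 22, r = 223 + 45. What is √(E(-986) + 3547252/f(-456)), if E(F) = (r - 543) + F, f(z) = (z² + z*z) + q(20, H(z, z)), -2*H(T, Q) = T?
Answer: I*√54159284808327/207947 ≈ 35.39*I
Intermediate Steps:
r = 268
H(T, Q) = -T/2
f(z) = 22 + 2*z² (f(z) = (z² + z*z) + 22 = (z² + z²) + 22 = 2*z² + 22 = 22 + 2*z²)
E(F) = -275 + F (E(F) = (268 - 543) + F = -275 + F)
√(E(-986) + 3547252/f(-456)) = √((-275 - 986) + 3547252/(22 + 2*(-456)²)) = √(-1261 + 3547252/(22 + 2*207936)) = √(-1261 + 3547252/(22 + 415872)) = √(-1261 + 3547252/415894) = √(-1261 + 3547252*(1/415894)) = √(-1261 + 1773626/207947) = √(-260447541/207947) = I*√54159284808327/207947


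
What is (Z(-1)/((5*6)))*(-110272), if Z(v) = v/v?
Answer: -55136/15 ≈ -3675.7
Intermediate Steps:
Z(v) = 1
(Z(-1)/((5*6)))*(-110272) = (1/(5*6))*(-110272) = (1/30)*(-110272) = -55136/15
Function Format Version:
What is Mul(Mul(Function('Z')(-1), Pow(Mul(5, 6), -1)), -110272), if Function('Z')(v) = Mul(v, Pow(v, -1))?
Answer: Rational(-55136, 15) ≈ -3675.7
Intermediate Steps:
Function('Z')(v) = 1
Mul(Mul(Function('Z')(-1), Pow(Mul(5, 6), -1)), -110272) = Mul(Mul(1, Pow(Mul(5, 6), -1)), -110272) = Mul(Mul(1, Pow(30, -1)), -110272) = Mul(Mul(1, Rational(1, 30)), -110272) = Mul(Rational(1, 30), -110272) = Rational(-55136, 15)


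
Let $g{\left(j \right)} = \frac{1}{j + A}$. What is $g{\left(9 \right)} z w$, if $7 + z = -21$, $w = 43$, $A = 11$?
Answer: $- \frac{301}{5} \approx -60.2$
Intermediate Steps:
$g{\left(j \right)} = \frac{1}{11 + j}$ ($g{\left(j \right)} = \frac{1}{j + 11} = \frac{1}{11 + j}$)
$z = -28$ ($z = -7 - 21 = -28$)
$g{\left(9 \right)} z w = \frac{1}{11 + 9} \left(-28\right) 43 = \frac{1}{20} \left(-28\right) 43 = \left(- \frac{7}{5}\right) 43 = - \frac{301}{5}$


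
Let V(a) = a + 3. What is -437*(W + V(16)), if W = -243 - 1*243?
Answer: 204079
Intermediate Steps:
W = -486 (W = -243 - 243 = -486)
V(a) = 3 + a
-437*(W + V(16)) = -437*(-486 + (3 + 16)) = -437*(-486 + 19) = -437*(-467) = 204079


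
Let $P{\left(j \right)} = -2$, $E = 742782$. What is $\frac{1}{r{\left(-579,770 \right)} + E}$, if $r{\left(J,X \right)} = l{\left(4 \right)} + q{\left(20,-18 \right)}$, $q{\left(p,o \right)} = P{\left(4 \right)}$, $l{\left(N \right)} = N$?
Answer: $\frac{1}{742784} \approx 1.3463 \cdot 10^{-6}$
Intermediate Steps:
$q{\left(p,o \right)} = -2$
$r{\left(J,X \right)} = 2$ ($r{\left(J,X \right)} = 4 - 2 = 2$)
$\frac{1}{r{\left(-579,770 \right)} + E} = \frac{1}{2 + 742782} = \frac{1}{742784}$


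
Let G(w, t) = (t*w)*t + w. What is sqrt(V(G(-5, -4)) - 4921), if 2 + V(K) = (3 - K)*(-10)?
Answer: I*sqrt(5803) ≈ 76.177*I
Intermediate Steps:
G(w, t) = w + w*t**2 (G(w, t) = w*t**2 + w = w + w*t**2)
V(K) = -32 + 10*K (V(K) = -2 + (3 - K)*(-10) = -2 + (-30 + 10*K) = -32 + 10*K)
sqrt(V(G(-5, -4)) - 4921) = sqrt((-32 + 10*(-5*(1 + (-4)**2))) - 4921) = sqrt((-32 + 10*(-5*(1 + 16))) - 4921) = sqrt((-32 + 10*(-5*17)) - 4921) = sqrt((-32 + 10*(-85)) - 4921) = sqrt((-32 - 850) - 4921) = sqrt(-882 - 4921) = sqrt(-5803) = I*sqrt(5803)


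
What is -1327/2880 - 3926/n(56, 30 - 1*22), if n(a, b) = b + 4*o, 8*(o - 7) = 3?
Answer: -1514219/14400 ≈ -105.15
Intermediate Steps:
o = 59/8 (o = 7 + (⅛)*3 = 7 + 3/8 = 59/8 ≈ 7.3750)
n(a, b) = 59/2 + b (n(a, b) = b + 4*(59/8) = b + 59/2 = 59/2 + b)
-1327/2880 - 3926/n(56, 30 - 1*22) = -1327/2880 - 3926/(59/2 + (30 - 1*22)) = -1327*1/2880 - 3926/(59/2 + (30 - 22)) = -1327/2880 - 3926/(59/2 + 8) = -1327/2880 - 3926/75/2 = -1327/2880 - 3926*2/75 = -1327/2880 - 7852/75 = -1514219/14400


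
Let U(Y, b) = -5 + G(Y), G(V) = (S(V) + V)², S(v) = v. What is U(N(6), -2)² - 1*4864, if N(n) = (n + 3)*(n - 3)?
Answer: 8469057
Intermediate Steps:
N(n) = (-3 + n)*(3 + n) (N(n) = (3 + n)*(-3 + n) = (-3 + n)*(3 + n))
G(V) = 4*V² (G(V) = (V + V)² = (2*V)² = 4*V²)
U(Y, b) = -5 + 4*Y²
U(N(6), -2)² - 1*4864 = (-5 + 4*(-9 + 6²)²)² - 1*4864 = (-5 + 4*(-9 + 36)²)² - 4864 = (-5 + 4*27²)² - 4864 = (-5 + 4*729)² - 4864 = (-5 + 2916)² - 4864 = 2911² - 4864 = 8473921 - 4864 = 8469057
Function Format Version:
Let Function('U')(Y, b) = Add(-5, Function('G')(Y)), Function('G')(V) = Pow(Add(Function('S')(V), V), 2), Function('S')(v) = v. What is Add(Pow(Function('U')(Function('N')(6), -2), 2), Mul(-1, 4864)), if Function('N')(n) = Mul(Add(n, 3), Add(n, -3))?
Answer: 8469057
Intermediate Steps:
Function('N')(n) = Mul(Add(-3, n), Add(3, n)) (Function('N')(n) = Mul(Add(3, n), Add(-3, n)) = Mul(Add(-3, n), Add(3, n)))
Function('G')(V) = Mul(4, Pow(V, 2)) (Function('G')(V) = Pow(Add(V, V), 2) = Pow(Mul(2, V), 2) = Mul(4, Pow(V, 2)))
Function('U')(Y, b) = Add(-5, Mul(4, Pow(Y, 2)))
Add(Pow(Function('U')(Function('N')(6), -2), 2), Mul(-1, 4864)) = Add(Pow(Add(-5, Mul(4, Pow(Add(-9, Pow(6, 2)), 2))), 2), Mul(-1, 4864)) = Add(Pow(Add(-5, Mul(4, Pow(Add(-9, 36), 2))), 2), -4864) = Add(Pow(Add(-5, Mul(4, Pow(27, 2))), 2), -4864) = Add(Pow(Add(-5, Mul(4, 729)), 2), -4864) = Add(Pow(Add(-5, 2916), 2), -4864) = Add(Pow(2911, 2), -4864) = Add(8473921, -4864) = 8469057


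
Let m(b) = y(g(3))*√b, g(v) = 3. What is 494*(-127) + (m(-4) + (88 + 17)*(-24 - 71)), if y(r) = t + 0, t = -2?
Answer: -72713 - 4*I ≈ -72713.0 - 4.0*I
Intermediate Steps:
y(r) = -2 (y(r) = -2 + 0 = -2)
m(b) = -2*√b
494*(-127) + (m(-4) + (88 + 17)*(-24 - 71)) = 494*(-127) + (-4*I + (88 + 17)*(-24 - 71)) = -62738 + (-4*I + 105*(-95)) = -62738 + (-4*I - 9975) = -62738 + (-9975 - 4*I) = -72713 - 4*I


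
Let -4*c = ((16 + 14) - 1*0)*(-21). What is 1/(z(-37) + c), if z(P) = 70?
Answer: 2/455 ≈ 0.0043956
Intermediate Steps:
c = 315/2 (c = -((16 + 14) - 1*0)*(-21)/4 = -(30 + 0)*(-21)/4 = -15*(-21)/2 = -¼*(-630) = 315/2 ≈ 157.50)
1/(z(-37) + c) = 1/(70 + 315/2) = 1/(455/2) = 2/455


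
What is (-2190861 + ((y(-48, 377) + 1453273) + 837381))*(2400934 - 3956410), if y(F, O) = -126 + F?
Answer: -154954963644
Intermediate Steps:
(-2190861 + ((y(-48, 377) + 1453273) + 837381))*(2400934 - 3956410) = (-2190861 + (((-126 - 48) + 1453273) + 837381))*(2400934 - 3956410) = (-2190861 + ((-174 + 1453273) + 837381))*(-1555476) = (-2190861 + (1453099 + 837381))*(-1555476) = (-2190861 + 2290480)*(-1555476) = 99619*(-1555476) = -154954963644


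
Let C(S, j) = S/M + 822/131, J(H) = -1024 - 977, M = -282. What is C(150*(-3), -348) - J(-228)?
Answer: 12368616/6157 ≈ 2008.9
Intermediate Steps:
J(H) = -2001
C(S, j) = 822/131 - S/282 (C(S, j) = S/(-282) + 822/131 = S*(-1/282) + 822*(1/131) = -S/282 + 822/131 = 822/131 - S/282)
C(150*(-3), -348) - J(-228) = (822/131 - 25*(-3)/47) - 1*(-2001) = (822/131 - 1/282*(-450)) + 2001 = (822/131 + 75/47) + 2001 = 48459/6157 + 2001 = 12368616/6157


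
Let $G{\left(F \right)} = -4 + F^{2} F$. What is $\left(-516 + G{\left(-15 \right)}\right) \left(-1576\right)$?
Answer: $6138520$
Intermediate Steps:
$G{\left(F \right)} = -4 + F^{3}$
$\left(-516 + G{\left(-15 \right)}\right) \left(-1576\right) = \left(-516 + \left(-4 + \left(-15\right)^{3}\right)\right) \left(-1576\right) = \left(-516 - 3379\right) \left(-1576\right) = \left(-3895\right) \left(-1576\right) = 6138520$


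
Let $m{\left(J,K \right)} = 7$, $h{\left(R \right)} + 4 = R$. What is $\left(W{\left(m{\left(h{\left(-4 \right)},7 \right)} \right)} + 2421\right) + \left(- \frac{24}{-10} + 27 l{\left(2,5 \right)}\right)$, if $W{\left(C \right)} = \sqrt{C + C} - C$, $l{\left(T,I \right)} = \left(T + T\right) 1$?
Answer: $\frac{12622}{5} + \sqrt{14} \approx 2528.1$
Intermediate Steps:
$h{\left(R \right)} = -4 + R$
$l{\left(T,I \right)} = 2 T$ ($l{\left(T,I \right)} = 2 T 1 = 2 T$)
$W{\left(C \right)} = - C + \sqrt{2} \sqrt{C}$ ($W{\left(C \right)} = \sqrt{2 C} - C = \sqrt{2} \sqrt{C} - C = - C + \sqrt{2} \sqrt{C}$)
$\left(W{\left(m{\left(h{\left(-4 \right)},7 \right)} \right)} + 2421\right) + \left(- \frac{24}{-10} + 27 l{\left(2,5 \right)}\right) = \left(\left(\left(-1\right) 7 + \sqrt{2} \sqrt{7}\right) + 2421\right) - \left(- \frac{12}{5} - 54 \cdot 2\right) = \left(\left(-7 + \sqrt{14}\right) + 2421\right) + \left(\left(-24\right) \left(- \frac{1}{10}\right) + 27 \cdot 4\right) = \left(2414 + \sqrt{14}\right) + \left(\frac{12}{5} + 108\right) = \left(2414 + \sqrt{14}\right) + \frac{552}{5} = \frac{12622}{5} + \sqrt{14}$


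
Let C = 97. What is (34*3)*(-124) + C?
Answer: -12551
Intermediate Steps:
(34*3)*(-124) + C = (34*3)*(-124) + 97 = 102*(-124) + 97 = -12648 + 97 = -12551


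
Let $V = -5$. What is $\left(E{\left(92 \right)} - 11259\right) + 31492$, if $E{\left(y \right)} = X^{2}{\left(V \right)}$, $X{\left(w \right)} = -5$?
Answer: $20258$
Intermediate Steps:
$E{\left(y \right)} = 25$ ($E{\left(y \right)} = \left(-5\right)^{2} = 25$)
$\left(E{\left(92 \right)} - 11259\right) + 31492 = \left(25 - 11259\right) + 31492 = -11234 + 31492 = 20258$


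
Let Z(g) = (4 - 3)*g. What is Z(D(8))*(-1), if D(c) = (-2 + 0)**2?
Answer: -4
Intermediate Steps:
D(c) = 4 (D(c) = (-2)**2 = 4)
Z(g) = g (Z(g) = 1*g = g)
Z(D(8))*(-1) = 4*(-1) = -4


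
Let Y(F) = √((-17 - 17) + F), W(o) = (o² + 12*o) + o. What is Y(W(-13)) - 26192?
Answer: -26192 + I*√34 ≈ -26192.0 + 5.831*I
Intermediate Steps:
W(o) = o² + 13*o
Y(F) = √(-34 + F)
Y(W(-13)) - 26192 = √(-34 - 13*(13 - 13)) - 26192 = √(-34 - 13*0) - 26192 = √(-34 + 0) - 26192 = √(-34) - 26192 = I*√34 - 26192 = -26192 + I*√34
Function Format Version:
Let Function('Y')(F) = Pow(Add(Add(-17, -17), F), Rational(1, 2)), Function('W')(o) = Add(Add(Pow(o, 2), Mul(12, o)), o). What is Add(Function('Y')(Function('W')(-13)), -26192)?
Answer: Add(-26192, Mul(I, Pow(34, Rational(1, 2)))) ≈ Add(-26192., Mul(5.8310, I))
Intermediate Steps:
Function('W')(o) = Add(Pow(o, 2), Mul(13, o))
Function('Y')(F) = Pow(Add(-34, F), Rational(1, 2))
Add(Function('Y')(Function('W')(-13)), -26192) = Add(Pow(Add(-34, Mul(-13, Add(13, -13))), Rational(1, 2)), -26192) = Add(Pow(Add(-34, Mul(-13, 0)), Rational(1, 2)), -26192) = Add(Pow(Add(-34, 0), Rational(1, 2)), -26192) = Add(Pow(-34, Rational(1, 2)), -26192) = Add(Mul(I, Pow(34, Rational(1, 2))), -26192) = Add(-26192, Mul(I, Pow(34, Rational(1, 2))))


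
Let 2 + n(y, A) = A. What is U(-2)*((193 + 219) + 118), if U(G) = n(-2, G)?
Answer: -2120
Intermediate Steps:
n(y, A) = -2 + A
U(G) = -2 + G
U(-2)*((193 + 219) + 118) = (-2 - 2)*((193 + 219) + 118) = -4*(412 + 118) = -4*530 = -2120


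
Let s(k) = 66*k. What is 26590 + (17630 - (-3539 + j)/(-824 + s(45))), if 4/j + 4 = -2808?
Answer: 33357230139/754319 ≈ 44222.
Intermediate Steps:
j = -1/703 (j = 4/(-4 - 2808) = 4/(-2812) = 4*(-1/2812) = -1/703 ≈ -0.0014225)
26590 + (17630 - (-3539 + j)/(-824 + s(45))) = 26590 + (17630 - (-3539 - 1/703)/(-824 + 66*45)) = 26590 + (17630 - (-2487918)/(703*(-824 + 2970))) = 26590 + (17630 - (-2487918)/(703*2146)) = 26590 + (17630 - 1*(-1243959/754319)) = 26590 + (17630 + 1243959/754319) = 26590 + 13299887929/754319 = 33357230139/754319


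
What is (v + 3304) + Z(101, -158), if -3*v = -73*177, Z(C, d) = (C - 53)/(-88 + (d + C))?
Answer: 1103547/145 ≈ 7610.7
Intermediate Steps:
Z(C, d) = (-53 + C)/(-88 + C + d) (Z(C, d) = (-53 + C)/(-88 + (C + d)) = (-53 + C)/(-88 + C + d))
v = 4307 (v = -(-73)*177/3 = -1/3*(-12921) = 4307)
(v + 3304) + Z(101, -158) = (4307 + 3304) + (-53 + 101)/(-88 + 101 - 158) = 7611 + 48/(-145) = 7611 - 1/145*48 = 7611 - 48/145 = 1103547/145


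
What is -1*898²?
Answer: -806404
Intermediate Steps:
-1*898² = -1*806404 = -806404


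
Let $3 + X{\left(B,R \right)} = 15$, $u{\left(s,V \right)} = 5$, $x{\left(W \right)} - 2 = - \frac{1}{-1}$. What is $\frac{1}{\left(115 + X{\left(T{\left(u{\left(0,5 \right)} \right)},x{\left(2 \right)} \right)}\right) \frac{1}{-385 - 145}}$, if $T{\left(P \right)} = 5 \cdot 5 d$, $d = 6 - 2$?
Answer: $- \frac{530}{127} \approx -4.1732$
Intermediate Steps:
$x{\left(W \right)} = 3$ ($x{\left(W \right)} = 2 - \frac{1}{-1} = 2 - -1 = 2 + 1 = 3$)
$d = 4$
$T{\left(P \right)} = 100$ ($T{\left(P \right)} = 5 \cdot 5 \cdot 4 = 25 \cdot 4 = 100$)
$X{\left(B,R \right)} = 12$ ($X{\left(B,R \right)} = -3 + 15 = 12$)
$\frac{1}{\left(115 + X{\left(T{\left(u{\left(0,5 \right)} \right)},x{\left(2 \right)} \right)}\right) \frac{1}{-385 - 145}} = \frac{1}{\left(115 + 12\right) \frac{1}{-385 - 145}} = \frac{1}{127 \frac{1}{-530}} = \frac{1}{127 \left(- \frac{1}{530}\right)} = \frac{1}{- \frac{127}{530}} = - \frac{530}{127}$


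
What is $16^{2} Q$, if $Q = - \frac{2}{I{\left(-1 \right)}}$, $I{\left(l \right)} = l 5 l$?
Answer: $- \frac{512}{5} \approx -102.4$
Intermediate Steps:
$I{\left(l \right)} = 5 l^{2}$ ($I{\left(l \right)} = 5 l l = 5 l^{2}$)
$Q = - \frac{2}{5}$ ($Q = - \frac{2}{5 \left(-1\right)^{2}} = - \frac{2}{5 \cdot 1} = - \frac{2}{5} \approx -0.4$)
$16^{2} Q = 16^{2} \left(- \frac{2}{5}\right) = 256 \left(- \frac{2}{5}\right) = - \frac{512}{5}$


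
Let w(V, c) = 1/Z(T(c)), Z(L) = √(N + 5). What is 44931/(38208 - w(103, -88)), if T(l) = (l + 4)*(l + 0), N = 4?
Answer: 134793/114623 ≈ 1.1760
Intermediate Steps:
T(l) = l*(4 + l) (T(l) = (4 + l)*l = l*(4 + l))
Z(L) = 3 (Z(L) = √(4 + 5) = √9 = 3)
w(V, c) = ⅓ (w(V, c) = 1/3 = ⅓)
44931/(38208 - w(103, -88)) = 44931/(38208 - 1*⅓) = 44931/(38208 - ⅓) = 44931/(114623/3) = 44931*(3/114623) = 134793/114623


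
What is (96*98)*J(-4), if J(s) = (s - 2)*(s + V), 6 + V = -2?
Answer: 677376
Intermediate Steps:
V = -8 (V = -6 - 2 = -8)
J(s) = (-8 + s)*(-2 + s) (J(s) = (s - 2)*(s - 8) = (-2 + s)*(-8 + s) = (-8 + s)*(-2 + s))
(96*98)*J(-4) = (96*98)*(16 + (-4)² - 10*(-4)) = 9408*(16 + 16 + 40) = 9408*72 = 677376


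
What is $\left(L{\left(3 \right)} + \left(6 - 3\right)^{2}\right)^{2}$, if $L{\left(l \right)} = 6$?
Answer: $225$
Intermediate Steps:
$\left(L{\left(3 \right)} + \left(6 - 3\right)^{2}\right)^{2} = \left(6 + \left(6 - 3\right)^{2}\right)^{2} = \left(6 + 3^{2}\right)^{2} = \left(6 + 9\right)^{2} = 15^{2} = 225$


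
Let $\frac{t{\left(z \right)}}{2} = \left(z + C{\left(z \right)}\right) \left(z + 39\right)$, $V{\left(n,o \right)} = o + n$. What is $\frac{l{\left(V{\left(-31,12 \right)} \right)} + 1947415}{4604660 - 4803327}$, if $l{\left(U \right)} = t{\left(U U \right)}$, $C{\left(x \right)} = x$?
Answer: $- \frac{2525015}{198667} \approx -12.71$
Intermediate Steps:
$V{\left(n,o \right)} = n + o$
$t{\left(z \right)} = 4 z \left(39 + z\right)$ ($t{\left(z \right)} = 2 \left(z + z\right) \left(z + 39\right) = 2 \cdot 2 z \left(39 + z\right) = 4 z \left(39 + z\right)$)
$l{\left(U \right)} = 4 U^{2} \left(39 + U^{2}\right)$ ($l{\left(U \right)} = 4 U U \left(39 + U U\right) = 4 U^{2} \left(39 + U^{2}\right)$)
$\frac{l{\left(V{\left(-31,12 \right)} \right)} + 1947415}{4604660 - 4803327} = \frac{4 \left(-31 + 12\right)^{2} \left(39 + \left(-31 + 12\right)^{2}\right) + 1947415}{4604660 - 4803327} = \frac{4 \left(-19\right)^{2} \left(39 + \left(-19\right)^{2}\right) + 1947415}{-198667} = \left(4 \cdot 361 \left(39 + 361\right) + 1947415\right) \left(- \frac{1}{198667}\right) = \left(4 \cdot 361 \cdot 400 + 1947415\right) \left(- \frac{1}{198667}\right) = \left(577600 + 1947415\right) \left(- \frac{1}{198667}\right) = 2525015 \left(- \frac{1}{198667}\right) = - \frac{2525015}{198667}$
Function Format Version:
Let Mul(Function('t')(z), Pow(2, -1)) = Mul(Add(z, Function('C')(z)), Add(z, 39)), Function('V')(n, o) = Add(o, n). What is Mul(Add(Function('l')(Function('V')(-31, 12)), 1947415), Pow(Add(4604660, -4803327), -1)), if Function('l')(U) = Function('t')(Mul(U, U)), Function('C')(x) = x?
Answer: Rational(-2525015, 198667) ≈ -12.710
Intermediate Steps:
Function('V')(n, o) = Add(n, o)
Function('t')(z) = Mul(4, z, Add(39, z)) (Function('t')(z) = Mul(2, Mul(Add(z, z), Add(z, 39))) = Mul(2, Mul(Mul(2, z), Add(39, z))) = Mul(2, Mul(2, z, Add(39, z))) = Mul(4, z, Add(39, z)))
Function('l')(U) = Mul(4, Pow(U, 2), Add(39, Pow(U, 2))) (Function('l')(U) = Mul(4, Mul(U, U), Add(39, Mul(U, U))) = Mul(4, Pow(U, 2), Add(39, Pow(U, 2))))
Mul(Add(Function('l')(Function('V')(-31, 12)), 1947415), Pow(Add(4604660, -4803327), -1)) = Mul(Add(Mul(4, Pow(Add(-31, 12), 2), Add(39, Pow(Add(-31, 12), 2))), 1947415), Pow(Add(4604660, -4803327), -1)) = Mul(Add(Mul(4, Pow(-19, 2), Add(39, Pow(-19, 2))), 1947415), Pow(-198667, -1)) = Mul(Add(Mul(4, 361, Add(39, 361)), 1947415), Rational(-1, 198667)) = Mul(Add(Mul(4, 361, 400), 1947415), Rational(-1, 198667)) = Mul(Add(577600, 1947415), Rational(-1, 198667)) = Mul(2525015, Rational(-1, 198667)) = Rational(-2525015, 198667)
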